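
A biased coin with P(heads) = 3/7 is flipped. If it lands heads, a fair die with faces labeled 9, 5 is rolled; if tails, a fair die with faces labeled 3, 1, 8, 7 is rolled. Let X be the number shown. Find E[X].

40/7

E[X | heads] = (9+5)/2 = 7.
E[X | tails] = (3+1+8+7)/4 = 19/4.
E[X] = (3/7)·(7) + (4/7)·(19/4) = 40/7.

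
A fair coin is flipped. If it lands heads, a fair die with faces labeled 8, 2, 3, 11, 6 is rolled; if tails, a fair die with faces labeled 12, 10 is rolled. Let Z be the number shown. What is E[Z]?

E[Z | heads] = (8+2+3+11+6)/5 = 6.
E[Z | tails] = (12+10)/2 = 11.
E[Z] = (1/2)·(6) + (1/2)·(11) = 17/2.

17/2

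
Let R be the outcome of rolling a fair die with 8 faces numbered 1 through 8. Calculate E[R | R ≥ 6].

Given R ≥ 6, R is equally likely to be any of {6, 7, 8}.
E[R | R ≥ 6] = (6 + 7 + 8) / 3 = 7.

7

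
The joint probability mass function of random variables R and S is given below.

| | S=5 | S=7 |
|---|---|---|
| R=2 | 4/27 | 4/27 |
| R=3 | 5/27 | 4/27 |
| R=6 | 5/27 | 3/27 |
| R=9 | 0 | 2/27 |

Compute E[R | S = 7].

56/13

P(S = 7) = 13/27.
Σ R·P over the event = 2·(4/27) + 3·(4/27) + 6·(3/27) + 9·(2/27) = 56/27.
E[R | S = 7] = (56/27) / (13/27) = 56/13.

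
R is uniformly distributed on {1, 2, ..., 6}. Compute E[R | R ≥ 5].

11/2

Given R ≥ 5, R is equally likely to be any of {5, 6}.
E[R | R ≥ 5] = (5 + 6) / 2 = 11/2.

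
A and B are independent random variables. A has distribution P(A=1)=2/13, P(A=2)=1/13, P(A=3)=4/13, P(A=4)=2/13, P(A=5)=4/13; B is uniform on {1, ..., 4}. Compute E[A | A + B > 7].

24/5

P(A + B > 7) = 5/26.
Summing A·P(x,y) over outcomes with A + B > 7 gives 12/13.
E[A | A + B > 7] = (12/13) / (5/26) = 24/5.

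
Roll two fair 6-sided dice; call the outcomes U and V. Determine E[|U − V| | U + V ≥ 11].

2/3

Outcomes with U + V ≥ 11: (5,6), (6,5), (6,6), each with probability 1/36.
E[|U − V| | U + V ≥ 11] = (1 + 1 + 0) / 3 = 2/3.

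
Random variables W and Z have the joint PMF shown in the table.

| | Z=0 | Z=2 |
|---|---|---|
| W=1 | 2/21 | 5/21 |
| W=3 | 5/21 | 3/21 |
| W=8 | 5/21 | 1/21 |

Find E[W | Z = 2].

P(Z = 2) = 3/7.
Σ W·P over the event = 1·(5/21) + 3·(3/21) + 8·(1/21) = 22/21.
E[W | Z = 2] = (22/21) / (3/7) = 22/9.

22/9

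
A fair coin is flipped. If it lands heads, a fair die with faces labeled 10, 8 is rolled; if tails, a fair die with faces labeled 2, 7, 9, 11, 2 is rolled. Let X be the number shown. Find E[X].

E[X | heads] = (10+8)/2 = 9.
E[X | tails] = (2+7+9+11+2)/5 = 31/5.
By the law of total expectation,
E[X] = (1/2)·(9) + (1/2)·(31/5) = 38/5.

38/5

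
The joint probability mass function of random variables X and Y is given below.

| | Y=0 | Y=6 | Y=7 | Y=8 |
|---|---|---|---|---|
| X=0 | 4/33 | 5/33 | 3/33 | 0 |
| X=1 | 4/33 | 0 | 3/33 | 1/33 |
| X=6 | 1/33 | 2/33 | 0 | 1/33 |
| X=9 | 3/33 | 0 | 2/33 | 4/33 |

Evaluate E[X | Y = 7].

P(Y = 7) = 8/33.
Σ X·P over the event = 0·(3/33) + 1·(3/33) + 9·(2/33) = 7/11.
E[X | Y = 7] = (7/11) / (8/33) = 21/8.

21/8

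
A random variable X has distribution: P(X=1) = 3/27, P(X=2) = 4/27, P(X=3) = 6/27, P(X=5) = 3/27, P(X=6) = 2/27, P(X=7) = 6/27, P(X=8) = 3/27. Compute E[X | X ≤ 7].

49/12

P(X ≤ 7) = 8/9.
Σ over the event: 1·1/9 + 2·4/27 + 3·2/9 + 5·1/9 + 6·2/27 + 7·2/9 = 98/27.
E[X | X ≤ 7] = (98/27) / (8/9) = 49/12.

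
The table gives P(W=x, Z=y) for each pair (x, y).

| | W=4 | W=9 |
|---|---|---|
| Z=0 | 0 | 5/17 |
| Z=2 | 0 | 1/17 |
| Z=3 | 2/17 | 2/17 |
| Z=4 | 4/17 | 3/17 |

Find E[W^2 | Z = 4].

307/7

P(Z = 4) = 7/17.
Σ W^2·P over the event = 16·(4/17) + 81·(3/17) = 307/17.
E[W^2 | Z = 4] = (307/17) / (7/17) = 307/7.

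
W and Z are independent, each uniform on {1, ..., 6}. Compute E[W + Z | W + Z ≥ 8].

P(W + Z ≥ 8) = 5/12.
Summing (W+Z)·P(x,y) over outcomes with W + Z ≥ 8 gives 35/9.
E[W + Z | W + Z ≥ 8] = (35/9) / (5/12) = 28/3.

28/3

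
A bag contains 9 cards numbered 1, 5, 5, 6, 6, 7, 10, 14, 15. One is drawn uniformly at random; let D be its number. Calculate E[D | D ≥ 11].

29/2

P(D ≥ 11) = 2/9.
Σ over the event: 14·1/9 + 15·1/9 = 29/9.
E[D | D ≥ 11] = (29/9) / (2/9) = 29/2.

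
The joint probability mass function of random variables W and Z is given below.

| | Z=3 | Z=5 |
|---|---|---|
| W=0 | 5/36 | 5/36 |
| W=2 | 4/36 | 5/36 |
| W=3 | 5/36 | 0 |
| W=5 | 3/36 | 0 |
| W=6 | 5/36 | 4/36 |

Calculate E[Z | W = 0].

4

P(W = 0) = 5/18.
Σ Z·P over the event = 3·(5/36) + 5·(5/36) = 10/9.
E[Z | W = 0] = (10/9) / (5/18) = 4.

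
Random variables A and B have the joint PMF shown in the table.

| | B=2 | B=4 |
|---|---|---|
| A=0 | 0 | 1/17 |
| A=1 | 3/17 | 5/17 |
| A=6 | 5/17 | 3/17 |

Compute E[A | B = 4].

P(B = 4) = 9/17.
Σ A·P over the event = 0·(1/17) + 1·(5/17) + 6·(3/17) = 23/17.
E[A | B = 4] = (23/17) / (9/17) = 23/9.

23/9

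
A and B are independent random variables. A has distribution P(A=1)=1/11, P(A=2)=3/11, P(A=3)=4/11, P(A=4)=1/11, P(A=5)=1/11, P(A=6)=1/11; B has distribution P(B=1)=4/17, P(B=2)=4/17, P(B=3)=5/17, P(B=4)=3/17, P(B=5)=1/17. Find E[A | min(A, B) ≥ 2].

33/10

P(min(A, B) ≥ 2) = 130/187.
Summing A·P(x,y) over outcomes with min(A, B) ≥ 2 gives 39/17.
E[A | min(A, B) ≥ 2] = (39/17) / (130/187) = 33/10.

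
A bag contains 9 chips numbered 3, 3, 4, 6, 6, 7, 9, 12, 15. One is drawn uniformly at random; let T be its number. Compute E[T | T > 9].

P(T > 9) = 2/9.
Σ over the event: 12·1/9 + 15·1/9 = 3.
E[T | T > 9] = (3) / (2/9) = 27/2.

27/2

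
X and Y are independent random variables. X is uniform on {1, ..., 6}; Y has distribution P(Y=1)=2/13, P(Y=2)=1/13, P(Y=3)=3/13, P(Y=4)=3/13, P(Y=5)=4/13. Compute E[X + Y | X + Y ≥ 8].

73/8

P(X + Y ≥ 8) = 16/39.
Summing (X+Y)·P(x,y) over outcomes with X + Y ≥ 8 gives 146/39.
E[X + Y | X + Y ≥ 8] = (146/39) / (16/39) = 73/8.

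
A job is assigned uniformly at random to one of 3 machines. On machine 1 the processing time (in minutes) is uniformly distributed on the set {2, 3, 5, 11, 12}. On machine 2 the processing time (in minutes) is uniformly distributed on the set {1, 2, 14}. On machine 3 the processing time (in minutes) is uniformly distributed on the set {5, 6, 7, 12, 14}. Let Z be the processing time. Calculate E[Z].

316/45

E[Z | machine 1] = (2+3+5+11+12)/5 = 33/5.
E[Z | machine 2] = (1+2+14)/3 = 17/3.
E[Z | machine 3] = (5+6+7+12+14)/5 = 44/5.
By the law of total expectation,
E[Z] = (1/3)·(33/5) + (1/3)·(17/3) + (1/3)·(44/5) = 316/45.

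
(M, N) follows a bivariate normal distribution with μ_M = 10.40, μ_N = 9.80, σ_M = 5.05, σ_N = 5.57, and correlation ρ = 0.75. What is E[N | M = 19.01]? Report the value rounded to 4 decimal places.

E[N | M=x] = μ_N + ρ(σ_N/σ_M)(x − μ_M) for jointly normal variables.
E[N | M=19.01] = 9.80 + (0.75)·(5.57/5.05)·(19.01 − (10.40)) = 9.80 + (0.827228)·(8.61) = 16.9224.

16.9224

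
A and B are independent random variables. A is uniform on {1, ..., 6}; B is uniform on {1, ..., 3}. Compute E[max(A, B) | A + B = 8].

11/2

Outcomes with A + B = 8: (5,3), (6,2), each with probability 1/18.
E[max(A, B) | A + B = 8] = (5 + 6) / 2 = 11/2.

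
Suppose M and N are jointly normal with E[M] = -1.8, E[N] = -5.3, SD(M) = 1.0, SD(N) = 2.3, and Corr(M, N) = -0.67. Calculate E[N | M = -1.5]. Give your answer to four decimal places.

E[N | M=x] = μ_N + ρ(σ_N/σ_M)(x − μ_M) for jointly normal variables.
E[N | M=-1.5] = -5.3 + (-0.67)·(2.3/1.0)·(-1.5 − (-1.8)) = -5.3 + (-1.541)·(0.3) = -5.7623.

-5.7623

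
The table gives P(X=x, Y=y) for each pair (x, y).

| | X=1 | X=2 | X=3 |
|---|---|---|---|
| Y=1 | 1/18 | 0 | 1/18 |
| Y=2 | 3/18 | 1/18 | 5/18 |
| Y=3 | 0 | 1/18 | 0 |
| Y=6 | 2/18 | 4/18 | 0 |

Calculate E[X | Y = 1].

P(Y = 1) = 1/9.
Σ X·P over the event = 1·(1/18) + 3·(1/18) = 2/9.
E[X | Y = 1] = (2/9) / (1/9) = 2.

2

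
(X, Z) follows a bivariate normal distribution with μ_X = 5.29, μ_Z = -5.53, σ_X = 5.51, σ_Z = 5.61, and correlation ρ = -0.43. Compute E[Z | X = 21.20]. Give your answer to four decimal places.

-12.4955

For a bivariate normal, E[Z | X=x] = μ_Z + ρ·(σ_Z/σ_X)·(x − μ_X).
E[Z | X=21.20] = -5.53 + (-0.43)·(5.61/5.51)·(21.20 − (5.29)) = -5.53 + (-0.437804)·(15.91) = -12.4955.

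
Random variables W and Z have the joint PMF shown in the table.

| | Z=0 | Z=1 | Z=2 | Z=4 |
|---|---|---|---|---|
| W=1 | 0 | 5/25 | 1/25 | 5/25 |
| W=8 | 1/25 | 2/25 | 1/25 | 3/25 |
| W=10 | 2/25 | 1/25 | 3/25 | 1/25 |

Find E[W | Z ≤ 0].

P(Z ≤ 0) = 3/25.
Summing W·P(W=x,Z=y) over the conditioning event gives 28/25.
E[W | Z ≤ 0] = (28/25) / (3/25) = 28/3.

28/3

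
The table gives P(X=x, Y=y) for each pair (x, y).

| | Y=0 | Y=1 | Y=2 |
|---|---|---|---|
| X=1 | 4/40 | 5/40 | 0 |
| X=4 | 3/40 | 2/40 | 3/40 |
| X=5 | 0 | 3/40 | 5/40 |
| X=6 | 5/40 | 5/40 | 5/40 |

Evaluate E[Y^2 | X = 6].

5/3

P(X = 6) = 3/8.
Σ Y^2·P over the event = 0·(5/40) + 1·(5/40) + 4·(5/40) = 5/8.
E[Y^2 | X = 6] = (5/8) / (3/8) = 5/3.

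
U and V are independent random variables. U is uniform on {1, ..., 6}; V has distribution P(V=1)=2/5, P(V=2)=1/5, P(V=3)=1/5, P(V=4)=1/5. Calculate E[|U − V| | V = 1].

P(V = 1) = 2/5.
Summing |U−V|·P(x,y) over outcomes with V = 1 gives 1.
E[|U − V| | V = 1] = (1) / (2/5) = 5/2.

5/2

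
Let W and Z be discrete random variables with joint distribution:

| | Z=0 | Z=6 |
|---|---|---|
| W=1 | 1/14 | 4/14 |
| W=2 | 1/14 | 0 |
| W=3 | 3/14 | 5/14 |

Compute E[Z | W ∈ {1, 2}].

4

P(W ∈ {1, 2}) = 3/7.
Σ Z·P over the event = 0·(1/14) + 6·(4/14) + 0·(1/14) = 12/7.
E[Z | W ∈ {1, 2}] = (12/7) / (3/7) = 4.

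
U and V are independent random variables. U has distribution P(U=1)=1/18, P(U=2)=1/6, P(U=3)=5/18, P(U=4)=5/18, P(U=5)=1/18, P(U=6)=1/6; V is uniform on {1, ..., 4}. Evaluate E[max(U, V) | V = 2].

11/3

P(V = 2) = 1/4.
Summing max(U,V)·P(x,y) over outcomes with V = 2 gives 11/12.
E[max(U, V) | V = 2] = (11/12) / (1/4) = 11/3.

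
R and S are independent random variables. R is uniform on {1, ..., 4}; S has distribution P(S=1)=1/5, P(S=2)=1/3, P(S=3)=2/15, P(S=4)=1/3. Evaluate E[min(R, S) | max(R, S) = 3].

25/14

P(max(R, S) = 3) = 7/30.
Summing min(R,S)·P(x,y) over outcomes with max(R, S) = 3 gives 5/12.
E[min(R, S) | max(R, S) = 3] = (5/12) / (7/30) = 25/14.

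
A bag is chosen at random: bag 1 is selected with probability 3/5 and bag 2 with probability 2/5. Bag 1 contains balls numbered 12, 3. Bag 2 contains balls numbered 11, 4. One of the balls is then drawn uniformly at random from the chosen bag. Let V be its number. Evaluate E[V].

15/2

E[V | bag 1] = (12+3)/2 = 15/2.
E[V | bag 2] = (11+4)/2 = 15/2.
E[V] = (3/5)·(15/2) + (2/5)·(15/2) = 15/2.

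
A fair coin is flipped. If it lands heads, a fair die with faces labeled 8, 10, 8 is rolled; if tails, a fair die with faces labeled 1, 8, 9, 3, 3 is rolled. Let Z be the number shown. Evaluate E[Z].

E[Z | heads] = (8+10+8)/3 = 26/3.
E[Z | tails] = (1+8+9+3+3)/5 = 24/5.
By the law of total expectation,
E[Z] = (1/2)·(26/3) + (1/2)·(24/5) = 101/15.

101/15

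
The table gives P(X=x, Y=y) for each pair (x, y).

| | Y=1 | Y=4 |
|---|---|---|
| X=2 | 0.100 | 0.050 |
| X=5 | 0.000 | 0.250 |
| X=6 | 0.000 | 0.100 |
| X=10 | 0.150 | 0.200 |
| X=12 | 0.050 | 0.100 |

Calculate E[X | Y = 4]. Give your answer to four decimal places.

P(Y = 4) = 0.700.
Σ X·P over the event = 2·(0.050) + 5·(0.250) + 6·(0.100) + 10·(0.200) + 12·(0.100) = 5.150.
E[X | Y = 4] = (5.150) / (0.700) = 7.3571.

7.3571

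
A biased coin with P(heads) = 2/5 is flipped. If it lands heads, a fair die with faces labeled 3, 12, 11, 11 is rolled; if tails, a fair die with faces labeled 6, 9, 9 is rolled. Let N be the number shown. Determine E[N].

E[N | heads] = (3+12+11+11)/4 = 37/4.
E[N | tails] = (6+9+9)/3 = 8.
E[N] = (2/5)·(37/4) + (3/5)·(8) = 17/2.

17/2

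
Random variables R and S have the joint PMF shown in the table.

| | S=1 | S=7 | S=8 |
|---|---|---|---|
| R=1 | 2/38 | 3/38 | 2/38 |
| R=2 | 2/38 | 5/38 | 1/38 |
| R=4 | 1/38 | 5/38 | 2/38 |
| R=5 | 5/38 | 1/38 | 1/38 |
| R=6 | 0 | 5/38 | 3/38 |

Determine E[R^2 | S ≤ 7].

P(S ≤ 7) = 29/38.
Summing R^2·P(R=x,S=y) over the conditioning event gives 459/38.
E[R^2 | S ≤ 7] = (459/38) / (29/38) = 459/29.

459/29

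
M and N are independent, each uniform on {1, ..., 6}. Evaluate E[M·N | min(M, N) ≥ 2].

16

P(min(M, N) ≥ 2) = 25/36.
Summing MN·P(x,y) over outcomes with min(M, N) ≥ 2 gives 100/9.
E[M·N | min(M, N) ≥ 2] = (100/9) / (25/36) = 16.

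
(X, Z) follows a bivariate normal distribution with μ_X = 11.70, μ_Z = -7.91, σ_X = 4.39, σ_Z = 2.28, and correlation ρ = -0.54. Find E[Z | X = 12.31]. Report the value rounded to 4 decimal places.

E[Z | X=x] = μ_Z + ρ(σ_Z/σ_X)(x − μ_X) for jointly normal variables.
E[Z | X=12.31] = -7.91 + (-0.54)·(2.28/4.39)·(12.31 − (11.70)) = -7.91 + (-0.28046)·(0.61) = -8.0811.

-8.0811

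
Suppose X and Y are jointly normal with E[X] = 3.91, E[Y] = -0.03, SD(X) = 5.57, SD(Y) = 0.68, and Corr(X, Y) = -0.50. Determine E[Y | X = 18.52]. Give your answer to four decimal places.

-0.9218

The regression of Y on X has slope ρ·σ_Y/σ_X and passes through (μ_X, μ_Y).
E[Y | X=18.52] = -0.03 + (-0.50)·(0.68/5.57)·(18.52 − (3.91)) = -0.03 + (-0.061041)·(14.61) = -0.9218.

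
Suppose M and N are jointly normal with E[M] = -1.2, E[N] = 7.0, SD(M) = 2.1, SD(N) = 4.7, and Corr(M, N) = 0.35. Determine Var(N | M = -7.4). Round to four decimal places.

19.3840

The conditional variance in a bivariate normal is σ_N²(1 − ρ²), independent of x.
Var(N | M=-7.4) = (4.7)²·(1 − (0.35)²) = 22.09·0.8775 = 19.3840.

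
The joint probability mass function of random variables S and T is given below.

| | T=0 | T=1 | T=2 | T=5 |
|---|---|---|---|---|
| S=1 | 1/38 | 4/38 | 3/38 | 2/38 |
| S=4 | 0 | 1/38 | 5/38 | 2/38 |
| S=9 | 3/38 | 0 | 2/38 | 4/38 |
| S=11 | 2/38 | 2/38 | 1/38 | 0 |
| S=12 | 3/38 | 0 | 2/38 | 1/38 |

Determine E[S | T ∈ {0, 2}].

81/11

P(T ∈ {0, 2}) = 11/19.
Summing S·P(S=x,T=y) over the conditioning event gives 81/19.
E[S | T ∈ {0, 2}] = (81/19) / (11/19) = 81/11.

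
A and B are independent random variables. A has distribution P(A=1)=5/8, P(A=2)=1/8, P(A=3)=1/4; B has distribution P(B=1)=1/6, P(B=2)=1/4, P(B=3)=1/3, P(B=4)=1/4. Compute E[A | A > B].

P(A > B) = 1/8.
Summing A·P(x,y) over outcomes with A > B gives 17/48.
E[A | A > B] = (17/48) / (1/8) = 17/6.

17/6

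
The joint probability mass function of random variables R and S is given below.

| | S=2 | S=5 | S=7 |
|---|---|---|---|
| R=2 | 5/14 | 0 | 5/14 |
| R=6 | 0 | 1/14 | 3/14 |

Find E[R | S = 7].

7/2

P(S = 7) = 4/7.
Σ R·P over the event = 2·(5/14) + 6·(3/14) = 2.
E[R | S = 7] = (2) / (4/7) = 7/2.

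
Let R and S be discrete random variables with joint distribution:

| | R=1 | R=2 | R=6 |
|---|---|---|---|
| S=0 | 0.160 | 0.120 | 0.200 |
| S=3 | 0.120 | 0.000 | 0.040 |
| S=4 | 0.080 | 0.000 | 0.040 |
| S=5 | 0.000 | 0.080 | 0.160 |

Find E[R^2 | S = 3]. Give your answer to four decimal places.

9.7500

P(S = 3) = 0.160.
Σ R^2·P over the event = 1·(0.120) + 36·(0.040) = 1.560.
E[R^2 | S = 3] = (1.560) / (0.160) = 9.7500.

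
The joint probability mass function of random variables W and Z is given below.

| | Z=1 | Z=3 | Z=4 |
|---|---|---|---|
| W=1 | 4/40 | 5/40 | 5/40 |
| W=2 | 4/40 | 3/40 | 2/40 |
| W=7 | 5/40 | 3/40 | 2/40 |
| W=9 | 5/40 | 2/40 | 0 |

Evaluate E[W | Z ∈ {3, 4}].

73/22

P(Z ∈ {3, 4}) = 11/20.
Σ W·P over the event = 1·(5/40) + 1·(5/40) + 2·(3/40) + 2·(2/40) + 7·(3/40) + 7·(2/40) + 9·(2/40) = 73/40.
E[W | Z ∈ {3, 4}] = (73/40) / (11/20) = 73/22.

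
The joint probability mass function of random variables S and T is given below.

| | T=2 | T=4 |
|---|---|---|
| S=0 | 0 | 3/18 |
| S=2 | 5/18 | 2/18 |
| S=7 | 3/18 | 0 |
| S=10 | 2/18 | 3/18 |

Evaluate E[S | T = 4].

17/4

P(T = 4) = 4/9.
Summing S·P(S=x,T=y) over the conditioning event gives 17/9.
E[S | T = 4] = (17/9) / (4/9) = 17/4.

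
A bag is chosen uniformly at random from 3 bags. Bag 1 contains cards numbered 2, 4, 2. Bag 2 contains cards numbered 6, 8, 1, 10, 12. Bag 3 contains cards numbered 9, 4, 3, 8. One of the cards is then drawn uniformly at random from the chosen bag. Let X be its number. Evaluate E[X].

241/45

E[X | bag 1] = (2+4+2)/3 = 8/3.
E[X | bag 2] = (6+8+1+10+12)/5 = 37/5.
E[X | bag 3] = (9+4+3+8)/4 = 6.
By the law of total expectation,
E[X] = (1/3)·(8/3) + (1/3)·(37/5) + (1/3)·(6) = 241/45.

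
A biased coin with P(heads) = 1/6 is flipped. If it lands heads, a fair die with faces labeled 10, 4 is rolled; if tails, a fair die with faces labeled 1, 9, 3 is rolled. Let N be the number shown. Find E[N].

E[N | heads] = (10+4)/2 = 7.
E[N | tails] = (1+9+3)/3 = 13/3.
By the law of total expectation,
E[N] = (1/6)·(7) + (5/6)·(13/3) = 43/9.

43/9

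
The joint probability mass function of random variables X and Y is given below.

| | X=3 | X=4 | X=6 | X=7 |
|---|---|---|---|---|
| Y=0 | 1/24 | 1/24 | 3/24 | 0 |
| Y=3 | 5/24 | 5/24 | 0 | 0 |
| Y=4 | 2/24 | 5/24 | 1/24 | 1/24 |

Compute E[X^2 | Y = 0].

P(Y = 0) = 5/24.
Σ X^2·P over the event = 9·(1/24) + 16·(1/24) + 36·(3/24) = 133/24.
E[X^2 | Y = 0] = (133/24) / (5/24) = 133/5.

133/5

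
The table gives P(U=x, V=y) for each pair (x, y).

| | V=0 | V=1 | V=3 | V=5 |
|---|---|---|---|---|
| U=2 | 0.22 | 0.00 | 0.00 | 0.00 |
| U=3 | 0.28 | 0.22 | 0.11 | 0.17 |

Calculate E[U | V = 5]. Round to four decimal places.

3.0000

P(V = 5) = 0.17.
Σ U·P over the event = 3·(0.17) = 0.51.
E[U | V = 5] = (0.51) / (0.17) = 3.0000.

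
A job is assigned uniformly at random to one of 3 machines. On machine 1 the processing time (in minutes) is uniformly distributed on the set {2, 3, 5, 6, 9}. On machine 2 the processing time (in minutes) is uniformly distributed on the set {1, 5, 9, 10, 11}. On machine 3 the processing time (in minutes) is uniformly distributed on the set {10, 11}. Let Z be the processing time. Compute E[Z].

E[Z | machine 1] = (2+3+5+6+9)/5 = 5.
E[Z | machine 2] = (1+5+9+10+11)/5 = 36/5.
E[Z | machine 3] = (10+11)/2 = 21/2.
By the law of total expectation,
E[Z] = (1/3)·(5) + (1/3)·(36/5) + (1/3)·(21/2) = 227/30.

227/30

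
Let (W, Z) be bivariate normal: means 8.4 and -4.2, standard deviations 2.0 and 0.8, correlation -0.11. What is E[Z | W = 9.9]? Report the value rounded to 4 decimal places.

E[Z | W=x] = μ_Z + ρ(σ_Z/σ_W)(x − μ_W) for jointly normal variables.
E[Z | W=9.9] = -4.2 + (-0.11)·(0.8/2.0)·(9.9 − (8.4)) = -4.2 + (-0.044)·(1.5) = -4.2660.

-4.2660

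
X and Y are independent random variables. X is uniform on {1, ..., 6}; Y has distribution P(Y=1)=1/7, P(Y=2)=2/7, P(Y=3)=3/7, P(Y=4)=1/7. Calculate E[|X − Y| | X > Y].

P(X > Y) = 4/7.
Summing |X−Y|·P(x,y) over outcomes with X > Y gives 4/3.
E[|X − Y| | X > Y] = (4/3) / (4/7) = 7/3.

7/3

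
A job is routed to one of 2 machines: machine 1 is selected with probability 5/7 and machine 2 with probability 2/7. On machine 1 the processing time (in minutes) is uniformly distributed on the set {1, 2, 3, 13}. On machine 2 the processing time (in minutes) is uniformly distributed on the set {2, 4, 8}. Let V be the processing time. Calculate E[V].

397/84

E[V | machine 1] = (1+2+3+13)/4 = 19/4.
E[V | machine 2] = (2+4+8)/3 = 14/3.
By the law of total expectation,
E[V] = (5/7)·(19/4) + (2/7)·(14/3) = 397/84.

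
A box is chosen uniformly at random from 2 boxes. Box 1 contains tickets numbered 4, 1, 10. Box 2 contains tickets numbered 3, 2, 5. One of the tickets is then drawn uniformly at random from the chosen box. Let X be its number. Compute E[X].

25/6

E[X | box 1] = (4+1+10)/3 = 5.
E[X | box 2] = (3+2+5)/3 = 10/3.
E[X] = (1/2)·(5) + (1/2)·(10/3) = 25/6.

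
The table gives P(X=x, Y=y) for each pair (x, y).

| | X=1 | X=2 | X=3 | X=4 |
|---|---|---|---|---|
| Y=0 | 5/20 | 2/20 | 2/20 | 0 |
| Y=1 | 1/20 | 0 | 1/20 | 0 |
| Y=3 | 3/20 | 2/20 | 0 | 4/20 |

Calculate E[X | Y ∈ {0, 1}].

P(Y ∈ {0, 1}) = 11/20.
Σ X·P over the event = 1·(5/20) + 1·(1/20) + 2·(2/20) + 3·(2/20) + 3·(1/20) = 19/20.
E[X | Y ∈ {0, 1}] = (19/20) / (11/20) = 19/11.

19/11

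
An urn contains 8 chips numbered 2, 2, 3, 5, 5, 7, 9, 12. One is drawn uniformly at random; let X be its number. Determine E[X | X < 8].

4

P(X < 8) = 3/4.
Σ over the event: 2·1/4 + 3·1/8 + 5·1/4 + 7·1/8 = 3.
E[X | X < 8] = (3) / (3/4) = 4.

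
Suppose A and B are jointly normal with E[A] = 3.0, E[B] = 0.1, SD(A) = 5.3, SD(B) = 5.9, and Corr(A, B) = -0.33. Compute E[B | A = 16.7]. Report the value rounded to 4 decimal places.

The regression of B on A has slope ρ·σ_B/σ_A and passes through (μ_A, μ_B).
E[B | A=16.7] = 0.1 + (-0.33)·(5.9/5.3)·(16.7 − (3.0)) = 0.1 + (-0.36736)·(13.7) = -4.9328.

-4.9328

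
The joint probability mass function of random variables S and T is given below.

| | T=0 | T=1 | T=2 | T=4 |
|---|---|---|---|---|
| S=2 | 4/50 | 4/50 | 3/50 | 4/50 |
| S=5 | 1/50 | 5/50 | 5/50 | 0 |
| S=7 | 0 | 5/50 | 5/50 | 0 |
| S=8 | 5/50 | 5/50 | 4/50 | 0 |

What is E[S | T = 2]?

98/17

P(T = 2) = 17/50.
Σ S·P over the event = 2·(3/50) + 5·(5/50) + 7·(5/50) + 8·(4/50) = 49/25.
E[S | T = 2] = (49/25) / (17/50) = 98/17.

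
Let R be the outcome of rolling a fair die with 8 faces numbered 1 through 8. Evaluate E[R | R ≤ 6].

7/2

Given R ≤ 6, R is equally likely to be any of {1, 2, 3, 4, 5, 6}.
E[R | R ≤ 6] = (1 + 2 + 3 + 4 + 5 + 6) / 6 = 7/2.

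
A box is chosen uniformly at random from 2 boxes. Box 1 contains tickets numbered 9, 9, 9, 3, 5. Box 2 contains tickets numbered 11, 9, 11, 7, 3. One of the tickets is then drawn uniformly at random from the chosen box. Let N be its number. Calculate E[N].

38/5

E[N | box 1] = (9+9+9+3+5)/5 = 7.
E[N | box 2] = (11+9+11+7+3)/5 = 41/5.
E[N] = (1/2)·(7) + (1/2)·(41/5) = 38/5.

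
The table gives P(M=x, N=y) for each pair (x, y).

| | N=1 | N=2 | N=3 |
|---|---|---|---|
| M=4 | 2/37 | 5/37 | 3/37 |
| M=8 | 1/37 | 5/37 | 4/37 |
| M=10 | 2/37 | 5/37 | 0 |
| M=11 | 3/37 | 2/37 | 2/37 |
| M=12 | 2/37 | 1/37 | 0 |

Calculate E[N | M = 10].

12/7

P(M = 10) = 7/37.
Σ N·P over the event = 1·(2/37) + 2·(5/37) = 12/37.
E[N | M = 10] = (12/37) / (7/37) = 12/7.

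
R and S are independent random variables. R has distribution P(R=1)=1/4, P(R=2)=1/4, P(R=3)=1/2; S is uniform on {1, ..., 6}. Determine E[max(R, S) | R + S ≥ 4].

P(R + S ≥ 4) = 7/8.
Summing max(R,S)·P(x,y) over outcomes with R + S ≥ 4 gives 43/12.
E[max(R, S) | R + S ≥ 4] = (43/12) / (7/8) = 86/21.

86/21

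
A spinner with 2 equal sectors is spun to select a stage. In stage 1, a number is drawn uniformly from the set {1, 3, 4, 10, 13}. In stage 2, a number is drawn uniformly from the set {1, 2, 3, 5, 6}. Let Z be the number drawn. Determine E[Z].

24/5

E[Z | stage 1] = (1+3+4+10+13)/5 = 31/5.
E[Z | stage 2] = (1+2+3+5+6)/5 = 17/5.
By the law of total expectation,
E[Z] = (1/2)·(31/5) + (1/2)·(17/5) = 24/5.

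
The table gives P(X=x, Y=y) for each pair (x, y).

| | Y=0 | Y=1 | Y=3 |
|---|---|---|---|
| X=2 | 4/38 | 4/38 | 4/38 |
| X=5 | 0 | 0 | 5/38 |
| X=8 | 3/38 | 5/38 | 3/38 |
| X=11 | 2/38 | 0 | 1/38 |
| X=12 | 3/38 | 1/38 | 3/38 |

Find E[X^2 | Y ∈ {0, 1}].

681/11

P(Y ∈ {0, 1}) = 11/19.
Σ X^2·P over the event = 4·(4/38) + 4·(4/38) + 64·(3/38) + 64·(5/38) + 121·(2/38) + 144·(3/38) + 144·(1/38) = 681/19.
E[X^2 | Y ∈ {0, 1}] = (681/19) / (11/19) = 681/11.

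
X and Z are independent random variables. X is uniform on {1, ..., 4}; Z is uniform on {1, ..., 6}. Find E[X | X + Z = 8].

3

Outcomes with X + Z = 8: (2,6), (3,5), (4,4), each with probability 1/24.
E[X | X + Z = 8] = (2 + 3 + 4) / 3 = 3.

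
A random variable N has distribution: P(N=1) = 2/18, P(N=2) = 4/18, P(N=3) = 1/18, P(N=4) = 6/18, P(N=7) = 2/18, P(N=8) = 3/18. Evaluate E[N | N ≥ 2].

73/16

P(N ≥ 2) = 8/9.
Σ over the event: 2·2/9 + 3·1/18 + 4·1/3 + 7·1/9 + 8·1/6 = 73/18.
E[N | N ≥ 2] = (73/18) / (8/9) = 73/16.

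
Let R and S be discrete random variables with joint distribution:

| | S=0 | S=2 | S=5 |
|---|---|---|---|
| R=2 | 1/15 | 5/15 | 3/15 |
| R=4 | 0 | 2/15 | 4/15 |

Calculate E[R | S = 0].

P(S = 0) = 1/15.
Σ R·P over the event = 2·(1/15) = 2/15.
E[R | S = 0] = (2/15) / (1/15) = 2.

2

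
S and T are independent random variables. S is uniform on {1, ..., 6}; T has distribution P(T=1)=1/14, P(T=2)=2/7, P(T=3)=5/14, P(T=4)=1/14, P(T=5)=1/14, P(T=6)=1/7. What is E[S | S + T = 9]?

P(S + T = 9) = 3/28.
Summing S·P(x,y) over outcomes with S + T = 9 gives 15/28.
E[S | S + T = 9] = (15/28) / (3/28) = 5.

5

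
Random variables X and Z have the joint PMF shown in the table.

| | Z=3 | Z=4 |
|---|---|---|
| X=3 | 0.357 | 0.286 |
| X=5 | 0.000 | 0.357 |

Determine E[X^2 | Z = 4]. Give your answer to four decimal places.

P(Z = 4) = 0.643.
Σ X^2·P over the event = 9·(0.286) + 25·(0.357) = 11.499.
E[X^2 | Z = 4] = (11.499) / (0.643) = 17.8834.

17.8834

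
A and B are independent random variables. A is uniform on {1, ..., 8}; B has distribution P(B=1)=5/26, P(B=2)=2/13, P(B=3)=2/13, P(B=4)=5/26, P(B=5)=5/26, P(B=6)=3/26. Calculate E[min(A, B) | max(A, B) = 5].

120/43

P(max(A, B) = 5) = 43/208.
Summing min(A,B)·P(x,y) over outcomes with max(A, B) = 5 gives 15/26.
E[min(A, B) | max(A, B) = 5] = (15/26) / (43/208) = 120/43.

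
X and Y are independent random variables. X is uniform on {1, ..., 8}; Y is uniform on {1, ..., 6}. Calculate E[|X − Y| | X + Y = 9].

Outcomes with X + Y = 9: (3,6), (4,5), (5,4), (6,3), (7,2), (8,1), each with probability 1/48.
E[|X − Y| | X + Y = 9] = (3 + 1 + 1 + 3 + 5 + 7) / 6 = 10/3.

10/3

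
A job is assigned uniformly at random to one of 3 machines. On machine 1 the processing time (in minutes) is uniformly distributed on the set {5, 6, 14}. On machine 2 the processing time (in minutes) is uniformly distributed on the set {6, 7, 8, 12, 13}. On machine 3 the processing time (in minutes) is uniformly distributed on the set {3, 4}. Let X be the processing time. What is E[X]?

631/90

E[X | machine 1] = (5+6+14)/3 = 25/3.
E[X | machine 2] = (6+7+8+12+13)/5 = 46/5.
E[X | machine 3] = (3+4)/2 = 7/2.
By the law of total expectation,
E[X] = (1/3)·(25/3) + (1/3)·(46/5) + (1/3)·(7/2) = 631/90.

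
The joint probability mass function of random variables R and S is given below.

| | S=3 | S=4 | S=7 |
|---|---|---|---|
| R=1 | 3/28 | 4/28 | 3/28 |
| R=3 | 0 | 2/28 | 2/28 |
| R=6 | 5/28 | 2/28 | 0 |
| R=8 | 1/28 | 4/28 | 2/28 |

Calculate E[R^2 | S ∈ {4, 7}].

499/19

P(S ∈ {4, 7}) = 19/28.
Summing R^2·P(R=x,S=y) over the conditioning event gives 499/28.
E[R^2 | S ∈ {4, 7}] = (499/28) / (19/28) = 499/19.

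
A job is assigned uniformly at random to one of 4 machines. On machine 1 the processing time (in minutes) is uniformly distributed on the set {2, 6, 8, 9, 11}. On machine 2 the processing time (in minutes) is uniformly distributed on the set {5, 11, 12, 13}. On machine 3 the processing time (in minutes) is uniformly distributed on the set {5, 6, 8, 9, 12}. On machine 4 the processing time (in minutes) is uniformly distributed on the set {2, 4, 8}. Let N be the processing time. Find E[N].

E[N | machine 1] = (2+6+8+9+11)/5 = 36/5.
E[N | machine 2] = (5+11+12+13)/4 = 41/4.
E[N | machine 3] = (5+6+8+9+12)/5 = 8.
E[N | machine 4] = (2+4+8)/3 = 14/3.
By the law of total expectation,
E[N] = (1/4)·(36/5) + (1/4)·(41/4) + (1/4)·(8) + (1/4)·(14/3) = 1807/240.

1807/240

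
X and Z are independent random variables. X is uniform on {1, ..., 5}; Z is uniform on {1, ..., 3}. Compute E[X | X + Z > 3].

P(X + Z > 3) = 4/5.
Summing X·P(x,y) over outcomes with X + Z > 3 gives 41/15.
E[X | X + Z > 3] = (41/15) / (4/5) = 41/12.

41/12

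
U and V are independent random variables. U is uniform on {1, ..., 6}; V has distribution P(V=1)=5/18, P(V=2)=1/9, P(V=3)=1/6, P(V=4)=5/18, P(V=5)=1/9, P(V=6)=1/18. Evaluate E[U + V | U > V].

P(U > V) = 1/2.
Summing (U+V)·P(x,y) over outcomes with U > V gives 61/18.
E[U + V | U > V] = (61/18) / (1/2) = 61/9.

61/9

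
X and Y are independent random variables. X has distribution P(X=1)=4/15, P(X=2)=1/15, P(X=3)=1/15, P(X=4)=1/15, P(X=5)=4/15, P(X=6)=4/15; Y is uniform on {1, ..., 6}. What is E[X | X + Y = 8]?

53/11

P(X + Y = 8) = 11/90.
Summing X·P(x,y) over outcomes with X + Y = 8 gives 53/90.
E[X | X + Y = 8] = (53/90) / (11/90) = 53/11.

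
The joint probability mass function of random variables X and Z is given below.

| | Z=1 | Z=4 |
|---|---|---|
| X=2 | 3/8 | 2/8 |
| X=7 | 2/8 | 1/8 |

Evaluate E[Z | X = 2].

11/5

P(X = 2) = 5/8.
Summing Z·P(X=x,Z=y) over the conditioning event gives 11/8.
E[Z | X = 2] = (11/8) / (5/8) = 11/5.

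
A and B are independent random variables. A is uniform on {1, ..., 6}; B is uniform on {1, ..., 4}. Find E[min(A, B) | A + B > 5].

37/14

P(A + B > 5) = 7/12.
Summing min(A,B)·P(x,y) over outcomes with A + B > 5 gives 37/24.
E[min(A, B) | A + B > 5] = (37/24) / (7/12) = 37/14.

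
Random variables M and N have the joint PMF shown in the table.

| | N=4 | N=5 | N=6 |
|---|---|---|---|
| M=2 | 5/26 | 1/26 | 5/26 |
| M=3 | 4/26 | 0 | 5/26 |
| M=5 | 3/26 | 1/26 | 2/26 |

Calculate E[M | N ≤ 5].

22/7

P(N ≤ 5) = 7/13.
Σ M·P over the event = 2·(5/26) + 2·(1/26) + 3·(4/26) + 5·(3/26) + 5·(1/26) = 22/13.
E[M | N ≤ 5] = (22/13) / (7/13) = 22/7.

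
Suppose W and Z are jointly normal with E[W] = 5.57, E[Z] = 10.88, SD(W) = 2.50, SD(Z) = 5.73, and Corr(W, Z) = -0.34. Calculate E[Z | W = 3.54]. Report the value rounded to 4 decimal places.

E[Z | W=x] = μ_Z + ρ(σ_Z/σ_W)(x − μ_W) for jointly normal variables.
E[Z | W=3.54] = 10.88 + (-0.34)·(5.73/2.50)·(3.54 − (5.57)) = 10.88 + (-0.77928)·(-2.03) = 12.4619.

12.4619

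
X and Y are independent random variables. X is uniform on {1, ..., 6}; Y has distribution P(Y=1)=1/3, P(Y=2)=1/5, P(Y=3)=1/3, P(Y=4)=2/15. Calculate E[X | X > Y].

251/56

P(X > Y) = 28/45.
Summing X·P(x,y) over outcomes with X > Y gives 251/90.
E[X | X > Y] = (251/90) / (28/45) = 251/56.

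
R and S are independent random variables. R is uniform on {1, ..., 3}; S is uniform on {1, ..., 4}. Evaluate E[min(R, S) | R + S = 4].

4/3

Outcomes with R + S = 4: (1,3), (2,2), (3,1), each with probability 1/12.
E[min(R, S) | R + S = 4] = (1 + 2 + 1) / 3 = 4/3.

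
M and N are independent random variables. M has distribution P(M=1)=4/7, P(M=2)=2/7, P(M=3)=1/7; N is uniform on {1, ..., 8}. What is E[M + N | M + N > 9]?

P(M + N > 9) = 1/14.
Summing (M+N)·P(x,y) over outcomes with M + N > 9 gives 41/56.
E[M + N | M + N > 9] = (41/56) / (1/14) = 41/4.

41/4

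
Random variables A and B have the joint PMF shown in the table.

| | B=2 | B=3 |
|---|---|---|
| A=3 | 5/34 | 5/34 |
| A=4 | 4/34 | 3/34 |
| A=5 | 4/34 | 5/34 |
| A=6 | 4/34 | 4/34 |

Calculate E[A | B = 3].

P(B = 3) = 1/2.
Σ A·P over the event = 3·(5/34) + 4·(3/34) + 5·(5/34) + 6·(4/34) = 38/17.
E[A | B = 3] = (38/17) / (1/2) = 76/17.

76/17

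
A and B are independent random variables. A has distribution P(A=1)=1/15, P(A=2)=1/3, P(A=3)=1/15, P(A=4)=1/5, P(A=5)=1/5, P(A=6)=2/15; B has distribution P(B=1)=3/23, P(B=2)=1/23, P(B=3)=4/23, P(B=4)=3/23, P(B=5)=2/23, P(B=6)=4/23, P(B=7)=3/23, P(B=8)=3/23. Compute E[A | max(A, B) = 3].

P(max(A, B) = 3) = 32/345.
Summing A·P(x,y) over outcomes with max(A, B) = 3 gives 68/345.
E[A | max(A, B) = 3] = (68/345) / (32/345) = 17/8.

17/8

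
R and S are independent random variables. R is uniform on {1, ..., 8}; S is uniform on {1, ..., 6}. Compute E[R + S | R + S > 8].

32/3

P(R + S > 8) = 7/16.
Summing (R+S)·P(x,y) over outcomes with R + S > 8 gives 14/3.
E[R + S | R + S > 8] = (14/3) / (7/16) = 32/3.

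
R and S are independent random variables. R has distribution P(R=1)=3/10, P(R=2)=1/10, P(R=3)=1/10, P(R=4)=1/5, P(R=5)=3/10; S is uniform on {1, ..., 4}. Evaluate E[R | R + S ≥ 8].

19/4

P(R + S ≥ 8) = 1/5.
Summing R·P(x,y) over outcomes with R + S ≥ 8 gives 19/20.
E[R | R + S ≥ 8] = (19/20) / (1/5) = 19/4.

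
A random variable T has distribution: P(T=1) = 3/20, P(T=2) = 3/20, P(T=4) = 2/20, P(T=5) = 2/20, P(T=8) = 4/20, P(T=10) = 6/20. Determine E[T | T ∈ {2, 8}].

P(T ∈ {2, 8}) = 7/20.
Σ over the event: 2·3/20 + 8·1/5 = 19/10.
E[T | T ∈ {2, 8}] = (19/10) / (7/20) = 38/7.

38/7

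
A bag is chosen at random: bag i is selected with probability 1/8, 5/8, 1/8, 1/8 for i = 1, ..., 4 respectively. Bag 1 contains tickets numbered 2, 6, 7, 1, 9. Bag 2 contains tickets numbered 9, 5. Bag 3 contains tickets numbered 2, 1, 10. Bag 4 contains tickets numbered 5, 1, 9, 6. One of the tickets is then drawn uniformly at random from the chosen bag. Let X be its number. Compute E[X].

E[X | bag 1] = (2+6+7+1+9)/5 = 5.
E[X | bag 2] = (9+5)/2 = 7.
E[X | bag 3] = (2+1+10)/3 = 13/3.
E[X | bag 4] = (5+1+9+6)/4 = 21/4.
By the law of total expectation,
E[X] = (1/8)·(5) + (5/8)·(7) + (1/8)·(13/3) + (1/8)·(21/4) = 595/96.

595/96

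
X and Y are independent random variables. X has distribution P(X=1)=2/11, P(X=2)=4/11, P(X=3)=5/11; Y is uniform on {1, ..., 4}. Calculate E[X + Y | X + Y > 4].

144/25

P(X + Y > 4) = 25/44.
Summing (X+Y)·P(x,y) over outcomes with X + Y > 4 gives 36/11.
E[X + Y | X + Y > 4] = (36/11) / (25/44) = 144/25.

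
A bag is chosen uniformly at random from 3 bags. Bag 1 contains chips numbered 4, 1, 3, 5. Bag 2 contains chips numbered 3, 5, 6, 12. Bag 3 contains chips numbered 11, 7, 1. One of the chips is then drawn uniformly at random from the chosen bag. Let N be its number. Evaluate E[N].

E[N | bag 1] = (4+1+3+5)/4 = 13/4.
E[N | bag 2] = (3+5+6+12)/4 = 13/2.
E[N | bag 3] = (11+7+1)/3 = 19/3.
By the law of total expectation,
E[N] = (1/3)·(13/4) + (1/3)·(13/2) + (1/3)·(19/3) = 193/36.

193/36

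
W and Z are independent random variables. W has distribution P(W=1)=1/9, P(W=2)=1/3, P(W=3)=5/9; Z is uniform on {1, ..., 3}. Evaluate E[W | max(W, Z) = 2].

13/7

P(max(W, Z) = 2) = 7/27.
Summing W·P(x,y) over outcomes with max(W, Z) = 2 gives 13/27.
E[W | max(W, Z) = 2] = (13/27) / (7/27) = 13/7.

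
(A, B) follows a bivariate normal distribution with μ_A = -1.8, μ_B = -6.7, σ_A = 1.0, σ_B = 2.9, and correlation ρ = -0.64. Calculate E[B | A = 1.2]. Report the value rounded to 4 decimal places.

For a bivariate normal, E[B | A=x] = μ_B + ρ·(σ_B/σ_A)·(x − μ_A).
E[B | A=1.2] = -6.7 + (-0.64)·(2.9/1.0)·(1.2 − (-1.8)) = -6.7 + (-1.856)·(3) = -12.2680.

-12.2680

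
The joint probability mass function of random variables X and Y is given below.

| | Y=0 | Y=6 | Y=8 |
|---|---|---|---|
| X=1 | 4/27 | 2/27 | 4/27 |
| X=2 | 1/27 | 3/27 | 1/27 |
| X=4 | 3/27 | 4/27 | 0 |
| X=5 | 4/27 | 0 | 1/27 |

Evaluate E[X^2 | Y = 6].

P(Y = 6) = 1/3.
Σ X^2·P over the event = 1·(2/27) + 4·(3/27) + 16·(4/27) = 26/9.
E[X^2 | Y = 6] = (26/9) / (1/3) = 26/3.

26/3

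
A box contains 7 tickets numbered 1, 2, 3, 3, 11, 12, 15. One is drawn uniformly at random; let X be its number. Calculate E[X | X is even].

P(X is even) = 2/7.
Σ over the event: 2·1/7 + 12·1/7 = 2.
E[X | X is even] = (2) / (2/7) = 7.

7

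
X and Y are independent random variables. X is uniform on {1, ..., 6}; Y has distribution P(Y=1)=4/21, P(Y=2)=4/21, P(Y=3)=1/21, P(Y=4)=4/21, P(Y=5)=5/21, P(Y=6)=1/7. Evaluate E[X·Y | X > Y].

595/52

P(X > Y) = 26/63.
Summing XY·P(x,y) over outcomes with X > Y gives 85/18.
E[X·Y | X > Y] = (85/18) / (26/63) = 595/52.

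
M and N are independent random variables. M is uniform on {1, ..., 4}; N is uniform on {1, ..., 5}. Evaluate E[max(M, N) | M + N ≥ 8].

14/3

P(M + N ≥ 8) = 3/20.
Summing max(M,N)·P(x,y) over outcomes with M + N ≥ 8 gives 7/10.
E[max(M, N) | M + N ≥ 8] = (7/10) / (3/20) = 14/3.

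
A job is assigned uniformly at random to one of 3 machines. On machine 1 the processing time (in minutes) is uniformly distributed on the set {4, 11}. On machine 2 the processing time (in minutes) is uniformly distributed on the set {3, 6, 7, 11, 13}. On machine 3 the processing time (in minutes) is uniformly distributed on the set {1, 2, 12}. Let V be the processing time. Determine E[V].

41/6

E[V | machine 1] = (4+11)/2 = 15/2.
E[V | machine 2] = (3+6+7+11+13)/5 = 8.
E[V | machine 3] = (1+2+12)/3 = 5.
E[V] = (1/3)·(15/2) + (1/3)·(8) + (1/3)·(5) = 41/6.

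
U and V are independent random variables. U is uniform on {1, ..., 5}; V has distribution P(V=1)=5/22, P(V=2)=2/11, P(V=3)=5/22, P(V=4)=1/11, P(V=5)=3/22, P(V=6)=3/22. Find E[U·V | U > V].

P(U > V) = 2/5.
Summing UV·P(x,y) over outcomes with U > V gives 31/10.
E[U·V | U > V] = (31/10) / (2/5) = 31/4.

31/4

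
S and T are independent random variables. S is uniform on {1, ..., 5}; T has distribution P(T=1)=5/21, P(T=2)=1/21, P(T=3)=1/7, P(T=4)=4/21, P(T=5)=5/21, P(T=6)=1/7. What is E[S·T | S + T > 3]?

P(S + T > 3) = 94/105.
Summing ST·P(x,y) over outcomes with S + T > 3 gives 1108/105.
E[S·T | S + T > 3] = (1108/105) / (94/105) = 554/47.

554/47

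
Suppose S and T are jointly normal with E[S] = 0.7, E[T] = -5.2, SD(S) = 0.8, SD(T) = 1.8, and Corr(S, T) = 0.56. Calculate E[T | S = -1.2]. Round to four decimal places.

For a bivariate normal, E[T | S=x] = μ_T + ρ·(σ_T/σ_S)·(x − μ_S).
E[T | S=-1.2] = -5.2 + (0.56)·(1.8/0.8)·(-1.2 − (0.7)) = -5.2 + (1.26)·(-1.9) = -7.5940.

-7.5940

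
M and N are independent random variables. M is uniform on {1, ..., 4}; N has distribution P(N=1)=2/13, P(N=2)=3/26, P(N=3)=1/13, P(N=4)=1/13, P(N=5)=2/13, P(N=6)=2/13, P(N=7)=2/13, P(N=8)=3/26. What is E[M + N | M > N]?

P(M > N) = 5/26.
Summing (M+N)·P(x,y) over outcomes with M > N gives 95/104.
E[M + N | M > N] = (95/104) / (5/26) = 19/4.

19/4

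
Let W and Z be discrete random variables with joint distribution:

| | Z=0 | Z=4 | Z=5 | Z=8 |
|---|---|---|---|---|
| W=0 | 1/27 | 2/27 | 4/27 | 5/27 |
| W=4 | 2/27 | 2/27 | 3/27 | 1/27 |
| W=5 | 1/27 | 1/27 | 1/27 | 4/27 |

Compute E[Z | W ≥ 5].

P(W ≥ 5) = 7/27.
Σ Z·P over the event = 0·(1/27) + 4·(1/27) + 5·(1/27) + 8·(4/27) = 41/27.
E[Z | W ≥ 5] = (41/27) / (7/27) = 41/7.

41/7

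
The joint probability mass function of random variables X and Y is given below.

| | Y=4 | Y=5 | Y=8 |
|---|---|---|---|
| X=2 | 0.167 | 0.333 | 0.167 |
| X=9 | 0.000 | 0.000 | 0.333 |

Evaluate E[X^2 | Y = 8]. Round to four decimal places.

P(Y = 8) = 0.500.
Σ X^2·P over the event = 4·(0.167) + 81·(0.333) = 27.641.
E[X^2 | Y = 8] = (27.641) / (0.500) = 55.2820.

55.2820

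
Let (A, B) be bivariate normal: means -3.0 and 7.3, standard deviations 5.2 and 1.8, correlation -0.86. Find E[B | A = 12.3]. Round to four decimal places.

2.7453

E[B | A=x] = μ_B + ρ(σ_B/σ_A)(x − μ_A) for jointly normal variables.
E[B | A=12.3] = 7.3 + (-0.86)·(1.8/5.2)·(12.3 − (-3.0)) = 7.3 + (-0.29769)·(15.3) = 2.7453.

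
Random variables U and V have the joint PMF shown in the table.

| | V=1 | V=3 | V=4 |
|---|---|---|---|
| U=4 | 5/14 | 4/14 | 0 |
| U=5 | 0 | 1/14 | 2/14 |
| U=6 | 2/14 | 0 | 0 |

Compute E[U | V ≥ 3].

31/7

P(V ≥ 3) = 1/2.
Σ U·P over the event = 4·(4/14) + 5·(1/14) + 5·(2/14) = 31/14.
E[U | V ≥ 3] = (31/14) / (1/2) = 31/7.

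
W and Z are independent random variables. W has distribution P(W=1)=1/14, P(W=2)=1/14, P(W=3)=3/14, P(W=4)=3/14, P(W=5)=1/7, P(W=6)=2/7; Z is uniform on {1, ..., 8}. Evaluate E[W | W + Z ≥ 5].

P(W + Z ≥ 5) = 13/14.
Summing W·P(x,y) over outcomes with W + Z ≥ 5 gives 4.
E[W | W + Z ≥ 5] = (4) / (13/14) = 56/13.

56/13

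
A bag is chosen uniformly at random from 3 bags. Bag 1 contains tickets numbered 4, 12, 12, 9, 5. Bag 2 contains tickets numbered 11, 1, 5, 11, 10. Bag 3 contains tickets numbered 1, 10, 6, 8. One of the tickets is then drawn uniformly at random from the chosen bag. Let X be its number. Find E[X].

E[X | bag 1] = (4+12+12+9+5)/5 = 42/5.
E[X | bag 2] = (11+1+5+11+10)/5 = 38/5.
E[X | bag 3] = (1+10+6+8)/4 = 25/4.
E[X] = (1/3)·(42/5) + (1/3)·(38/5) + (1/3)·(25/4) = 89/12.

89/12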